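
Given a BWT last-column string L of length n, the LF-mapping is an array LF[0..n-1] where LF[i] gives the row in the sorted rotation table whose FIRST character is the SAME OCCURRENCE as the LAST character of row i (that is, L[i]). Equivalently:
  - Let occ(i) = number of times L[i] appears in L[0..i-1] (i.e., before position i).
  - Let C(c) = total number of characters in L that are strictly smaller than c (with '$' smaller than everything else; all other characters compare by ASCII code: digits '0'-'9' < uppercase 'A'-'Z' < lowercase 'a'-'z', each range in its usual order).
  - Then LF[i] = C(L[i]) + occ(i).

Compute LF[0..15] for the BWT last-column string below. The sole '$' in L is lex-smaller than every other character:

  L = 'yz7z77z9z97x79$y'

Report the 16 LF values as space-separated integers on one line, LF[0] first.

Char counts: '$':1, '7':5, '9':3, 'x':1, 'y':2, 'z':4
C (first-col start): C('$')=0, C('7')=1, C('9')=6, C('x')=9, C('y')=10, C('z')=12
L[0]='y': occ=0, LF[0]=C('y')+0=10+0=10
L[1]='z': occ=0, LF[1]=C('z')+0=12+0=12
L[2]='7': occ=0, LF[2]=C('7')+0=1+0=1
L[3]='z': occ=1, LF[3]=C('z')+1=12+1=13
L[4]='7': occ=1, LF[4]=C('7')+1=1+1=2
L[5]='7': occ=2, LF[5]=C('7')+2=1+2=3
L[6]='z': occ=2, LF[6]=C('z')+2=12+2=14
L[7]='9': occ=0, LF[7]=C('9')+0=6+0=6
L[8]='z': occ=3, LF[8]=C('z')+3=12+3=15
L[9]='9': occ=1, LF[9]=C('9')+1=6+1=7
L[10]='7': occ=3, LF[10]=C('7')+3=1+3=4
L[11]='x': occ=0, LF[11]=C('x')+0=9+0=9
L[12]='7': occ=4, LF[12]=C('7')+4=1+4=5
L[13]='9': occ=2, LF[13]=C('9')+2=6+2=8
L[14]='$': occ=0, LF[14]=C('$')+0=0+0=0
L[15]='y': occ=1, LF[15]=C('y')+1=10+1=11

Answer: 10 12 1 13 2 3 14 6 15 7 4 9 5 8 0 11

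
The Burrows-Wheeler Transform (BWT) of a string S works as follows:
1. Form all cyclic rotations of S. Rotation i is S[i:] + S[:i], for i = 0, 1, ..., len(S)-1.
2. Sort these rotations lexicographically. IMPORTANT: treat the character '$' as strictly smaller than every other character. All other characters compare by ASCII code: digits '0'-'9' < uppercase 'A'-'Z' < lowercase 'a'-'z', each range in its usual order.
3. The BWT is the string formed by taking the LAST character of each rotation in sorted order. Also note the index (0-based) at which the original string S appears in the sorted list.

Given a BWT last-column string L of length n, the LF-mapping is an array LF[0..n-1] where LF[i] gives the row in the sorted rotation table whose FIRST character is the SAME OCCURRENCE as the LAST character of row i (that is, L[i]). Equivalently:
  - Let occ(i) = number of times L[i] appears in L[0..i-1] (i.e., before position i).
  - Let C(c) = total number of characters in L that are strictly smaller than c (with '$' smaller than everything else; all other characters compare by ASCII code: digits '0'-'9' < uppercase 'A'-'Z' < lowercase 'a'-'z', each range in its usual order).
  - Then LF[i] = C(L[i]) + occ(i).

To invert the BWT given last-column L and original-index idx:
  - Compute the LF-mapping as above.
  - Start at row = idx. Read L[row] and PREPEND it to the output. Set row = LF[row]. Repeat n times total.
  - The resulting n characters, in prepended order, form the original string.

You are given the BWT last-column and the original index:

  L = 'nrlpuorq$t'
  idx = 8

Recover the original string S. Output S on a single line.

LF mapping: 2 6 1 4 9 3 7 5 0 8
Walk LF starting at row 8, prepending L[row]:
  step 1: row=8, L[8]='$', prepend. Next row=LF[8]=0
  step 2: row=0, L[0]='n', prepend. Next row=LF[0]=2
  step 3: row=2, L[2]='l', prepend. Next row=LF[2]=1
  step 4: row=1, L[1]='r', prepend. Next row=LF[1]=6
  step 5: row=6, L[6]='r', prepend. Next row=LF[6]=7
  step 6: row=7, L[7]='q', prepend. Next row=LF[7]=5
  step 7: row=5, L[5]='o', prepend. Next row=LF[5]=3
  step 8: row=3, L[3]='p', prepend. Next row=LF[3]=4
  step 9: row=4, L[4]='u', prepend. Next row=LF[4]=9
  step 10: row=9, L[9]='t', prepend. Next row=LF[9]=8
Reversed output: tupoqrrln$

Answer: tupoqrrln$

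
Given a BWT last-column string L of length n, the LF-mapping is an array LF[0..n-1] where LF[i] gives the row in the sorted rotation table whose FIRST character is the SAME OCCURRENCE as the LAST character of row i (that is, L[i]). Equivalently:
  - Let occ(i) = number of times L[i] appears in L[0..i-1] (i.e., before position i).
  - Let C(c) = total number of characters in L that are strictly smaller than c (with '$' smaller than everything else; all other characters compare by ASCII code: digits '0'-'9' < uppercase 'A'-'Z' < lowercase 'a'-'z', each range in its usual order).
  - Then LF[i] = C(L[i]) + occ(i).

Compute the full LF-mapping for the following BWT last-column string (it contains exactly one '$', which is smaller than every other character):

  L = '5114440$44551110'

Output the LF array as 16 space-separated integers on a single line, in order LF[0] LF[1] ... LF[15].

Answer: 13 3 4 8 9 10 1 0 11 12 14 15 5 6 7 2

Derivation:
Char counts: '$':1, '0':2, '1':5, '4':5, '5':3
C (first-col start): C('$')=0, C('0')=1, C('1')=3, C('4')=8, C('5')=13
L[0]='5': occ=0, LF[0]=C('5')+0=13+0=13
L[1]='1': occ=0, LF[1]=C('1')+0=3+0=3
L[2]='1': occ=1, LF[2]=C('1')+1=3+1=4
L[3]='4': occ=0, LF[3]=C('4')+0=8+0=8
L[4]='4': occ=1, LF[4]=C('4')+1=8+1=9
L[5]='4': occ=2, LF[5]=C('4')+2=8+2=10
L[6]='0': occ=0, LF[6]=C('0')+0=1+0=1
L[7]='$': occ=0, LF[7]=C('$')+0=0+0=0
L[8]='4': occ=3, LF[8]=C('4')+3=8+3=11
L[9]='4': occ=4, LF[9]=C('4')+4=8+4=12
L[10]='5': occ=1, LF[10]=C('5')+1=13+1=14
L[11]='5': occ=2, LF[11]=C('5')+2=13+2=15
L[12]='1': occ=2, LF[12]=C('1')+2=3+2=5
L[13]='1': occ=3, LF[13]=C('1')+3=3+3=6
L[14]='1': occ=4, LF[14]=C('1')+4=3+4=7
L[15]='0': occ=1, LF[15]=C('0')+1=1+1=2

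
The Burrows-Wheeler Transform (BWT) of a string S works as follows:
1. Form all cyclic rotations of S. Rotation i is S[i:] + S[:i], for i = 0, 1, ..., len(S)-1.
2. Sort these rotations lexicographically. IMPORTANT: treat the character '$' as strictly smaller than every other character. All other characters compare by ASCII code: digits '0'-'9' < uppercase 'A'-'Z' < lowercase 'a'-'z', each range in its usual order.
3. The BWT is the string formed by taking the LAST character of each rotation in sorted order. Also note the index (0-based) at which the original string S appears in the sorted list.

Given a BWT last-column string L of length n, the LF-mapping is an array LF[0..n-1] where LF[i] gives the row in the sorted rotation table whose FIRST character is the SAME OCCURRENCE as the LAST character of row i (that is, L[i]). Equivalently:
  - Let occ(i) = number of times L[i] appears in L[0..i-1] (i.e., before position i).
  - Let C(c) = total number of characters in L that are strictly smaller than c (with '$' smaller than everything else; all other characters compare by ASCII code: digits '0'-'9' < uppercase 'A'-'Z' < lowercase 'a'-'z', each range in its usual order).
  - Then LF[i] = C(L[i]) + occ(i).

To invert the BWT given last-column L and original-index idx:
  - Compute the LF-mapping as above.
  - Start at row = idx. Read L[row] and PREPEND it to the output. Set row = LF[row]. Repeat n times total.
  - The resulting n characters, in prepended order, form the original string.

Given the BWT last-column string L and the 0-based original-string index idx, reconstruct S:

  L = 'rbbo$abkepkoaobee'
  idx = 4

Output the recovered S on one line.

Answer: baobabbookkeeper$

Derivation:
LF mapping: 16 3 4 12 0 1 5 10 7 15 11 13 2 14 6 8 9
Walk LF starting at row 4, prepending L[row]:
  step 1: row=4, L[4]='$', prepend. Next row=LF[4]=0
  step 2: row=0, L[0]='r', prepend. Next row=LF[0]=16
  step 3: row=16, L[16]='e', prepend. Next row=LF[16]=9
  step 4: row=9, L[9]='p', prepend. Next row=LF[9]=15
  step 5: row=15, L[15]='e', prepend. Next row=LF[15]=8
  step 6: row=8, L[8]='e', prepend. Next row=LF[8]=7
  step 7: row=7, L[7]='k', prepend. Next row=LF[7]=10
  step 8: row=10, L[10]='k', prepend. Next row=LF[10]=11
  step 9: row=11, L[11]='o', prepend. Next row=LF[11]=13
  step 10: row=13, L[13]='o', prepend. Next row=LF[13]=14
  step 11: row=14, L[14]='b', prepend. Next row=LF[14]=6
  step 12: row=6, L[6]='b', prepend. Next row=LF[6]=5
  step 13: row=5, L[5]='a', prepend. Next row=LF[5]=1
  step 14: row=1, L[1]='b', prepend. Next row=LF[1]=3
  step 15: row=3, L[3]='o', prepend. Next row=LF[3]=12
  step 16: row=12, L[12]='a', prepend. Next row=LF[12]=2
  step 17: row=2, L[2]='b', prepend. Next row=LF[2]=4
Reversed output: baobabbookkeeper$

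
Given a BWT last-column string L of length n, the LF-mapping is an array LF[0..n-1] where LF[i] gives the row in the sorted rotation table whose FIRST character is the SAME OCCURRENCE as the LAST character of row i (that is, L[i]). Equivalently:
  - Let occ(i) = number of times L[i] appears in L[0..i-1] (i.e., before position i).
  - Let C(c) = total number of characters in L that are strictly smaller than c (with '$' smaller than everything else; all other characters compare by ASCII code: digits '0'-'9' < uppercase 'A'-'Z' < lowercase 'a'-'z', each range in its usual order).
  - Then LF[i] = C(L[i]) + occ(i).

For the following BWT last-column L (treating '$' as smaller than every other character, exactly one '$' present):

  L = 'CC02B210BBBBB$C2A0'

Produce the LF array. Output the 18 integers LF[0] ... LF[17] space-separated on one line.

Char counts: '$':1, '0':3, '1':1, '2':3, 'A':1, 'B':6, 'C':3
C (first-col start): C('$')=0, C('0')=1, C('1')=4, C('2')=5, C('A')=8, C('B')=9, C('C')=15
L[0]='C': occ=0, LF[0]=C('C')+0=15+0=15
L[1]='C': occ=1, LF[1]=C('C')+1=15+1=16
L[2]='0': occ=0, LF[2]=C('0')+0=1+0=1
L[3]='2': occ=0, LF[3]=C('2')+0=5+0=5
L[4]='B': occ=0, LF[4]=C('B')+0=9+0=9
L[5]='2': occ=1, LF[5]=C('2')+1=5+1=6
L[6]='1': occ=0, LF[6]=C('1')+0=4+0=4
L[7]='0': occ=1, LF[7]=C('0')+1=1+1=2
L[8]='B': occ=1, LF[8]=C('B')+1=9+1=10
L[9]='B': occ=2, LF[9]=C('B')+2=9+2=11
L[10]='B': occ=3, LF[10]=C('B')+3=9+3=12
L[11]='B': occ=4, LF[11]=C('B')+4=9+4=13
L[12]='B': occ=5, LF[12]=C('B')+5=9+5=14
L[13]='$': occ=0, LF[13]=C('$')+0=0+0=0
L[14]='C': occ=2, LF[14]=C('C')+2=15+2=17
L[15]='2': occ=2, LF[15]=C('2')+2=5+2=7
L[16]='A': occ=0, LF[16]=C('A')+0=8+0=8
L[17]='0': occ=2, LF[17]=C('0')+2=1+2=3

Answer: 15 16 1 5 9 6 4 2 10 11 12 13 14 0 17 7 8 3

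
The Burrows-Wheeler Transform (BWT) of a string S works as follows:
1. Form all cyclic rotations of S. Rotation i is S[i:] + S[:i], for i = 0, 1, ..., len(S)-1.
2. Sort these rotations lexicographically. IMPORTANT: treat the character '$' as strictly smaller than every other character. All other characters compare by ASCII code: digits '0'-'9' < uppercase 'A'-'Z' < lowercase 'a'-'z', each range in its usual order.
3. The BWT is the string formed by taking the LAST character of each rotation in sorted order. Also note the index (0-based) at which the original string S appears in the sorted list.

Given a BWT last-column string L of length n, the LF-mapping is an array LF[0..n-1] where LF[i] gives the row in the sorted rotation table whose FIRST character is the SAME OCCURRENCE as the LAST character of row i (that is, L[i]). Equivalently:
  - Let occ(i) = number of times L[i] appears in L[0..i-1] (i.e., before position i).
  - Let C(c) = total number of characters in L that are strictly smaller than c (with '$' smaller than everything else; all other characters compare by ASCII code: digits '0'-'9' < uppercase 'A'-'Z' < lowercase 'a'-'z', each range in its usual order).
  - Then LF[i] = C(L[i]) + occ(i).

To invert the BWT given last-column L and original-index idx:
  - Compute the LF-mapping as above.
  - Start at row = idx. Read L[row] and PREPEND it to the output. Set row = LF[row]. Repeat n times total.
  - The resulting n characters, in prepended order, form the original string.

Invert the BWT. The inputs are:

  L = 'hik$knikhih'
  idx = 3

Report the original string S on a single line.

Answer: hniikkhkih$

Derivation:
LF mapping: 1 4 7 0 8 10 5 9 2 6 3
Walk LF starting at row 3, prepending L[row]:
  step 1: row=3, L[3]='$', prepend. Next row=LF[3]=0
  step 2: row=0, L[0]='h', prepend. Next row=LF[0]=1
  step 3: row=1, L[1]='i', prepend. Next row=LF[1]=4
  step 4: row=4, L[4]='k', prepend. Next row=LF[4]=8
  step 5: row=8, L[8]='h', prepend. Next row=LF[8]=2
  step 6: row=2, L[2]='k', prepend. Next row=LF[2]=7
  step 7: row=7, L[7]='k', prepend. Next row=LF[7]=9
  step 8: row=9, L[9]='i', prepend. Next row=LF[9]=6
  step 9: row=6, L[6]='i', prepend. Next row=LF[6]=5
  step 10: row=5, L[5]='n', prepend. Next row=LF[5]=10
  step 11: row=10, L[10]='h', prepend. Next row=LF[10]=3
Reversed output: hniikkhkih$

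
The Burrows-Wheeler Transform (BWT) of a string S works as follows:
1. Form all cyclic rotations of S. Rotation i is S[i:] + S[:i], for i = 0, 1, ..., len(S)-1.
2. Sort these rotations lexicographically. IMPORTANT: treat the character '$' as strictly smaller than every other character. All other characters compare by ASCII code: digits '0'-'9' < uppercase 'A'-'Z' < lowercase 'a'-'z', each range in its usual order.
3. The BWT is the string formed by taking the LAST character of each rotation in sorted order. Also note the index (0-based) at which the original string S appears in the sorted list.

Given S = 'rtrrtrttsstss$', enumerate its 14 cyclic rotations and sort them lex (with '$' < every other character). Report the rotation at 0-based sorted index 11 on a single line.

Answer: tss$rtrrtrttss

Derivation:
All 14 rotations (rotation i = S[i:]+S[:i]):
  rot[0] = rtrrtrttsstss$
  rot[1] = trrtrttsstss$r
  rot[2] = rrtrttsstss$rt
  rot[3] = rtrttsstss$rtr
  rot[4] = trttsstss$rtrr
  rot[5] = rttsstss$rtrrt
  rot[6] = ttsstss$rtrrtr
  rot[7] = tsstss$rtrrtrt
  rot[8] = sstss$rtrrtrtt
  rot[9] = stss$rtrrtrtts
  rot[10] = tss$rtrrtrttss
  rot[11] = ss$rtrrtrttsst
  rot[12] = s$rtrrtrttssts
  rot[13] = $rtrrtrttsstss
Sorted (with $ < everything):
  sorted[0] = $rtrrtrttsstss
  sorted[1] = rrtrttsstss$rt
  sorted[2] = rtrrtrttsstss$
  sorted[3] = rtrttsstss$rtr
  sorted[4] = rttsstss$rtrrt
  sorted[5] = s$rtrrtrttssts
  sorted[6] = ss$rtrrtrttsst
  sorted[7] = sstss$rtrrtrtt
  sorted[8] = stss$rtrrtrtts
  sorted[9] = trrtrttsstss$r
  sorted[10] = trttsstss$rtrr
  sorted[11] = tss$rtrrtrttss
  sorted[12] = tsstss$rtrrtrt
  sorted[13] = ttsstss$rtrrtr
sorted[11] = tss$rtrrtrttss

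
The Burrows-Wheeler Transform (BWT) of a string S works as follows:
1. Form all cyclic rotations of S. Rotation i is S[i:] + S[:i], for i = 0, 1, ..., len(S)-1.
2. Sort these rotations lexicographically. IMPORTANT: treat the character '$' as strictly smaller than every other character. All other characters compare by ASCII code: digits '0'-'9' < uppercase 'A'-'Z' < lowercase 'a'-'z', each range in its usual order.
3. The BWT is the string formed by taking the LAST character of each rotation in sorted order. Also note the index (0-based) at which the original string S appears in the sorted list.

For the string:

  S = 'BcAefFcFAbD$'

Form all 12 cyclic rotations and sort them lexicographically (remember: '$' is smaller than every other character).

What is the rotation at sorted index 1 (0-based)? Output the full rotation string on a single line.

Answer: AbD$BcAefFcF

Derivation:
All 12 rotations (rotation i = S[i:]+S[:i]):
  rot[0] = BcAefFcFAbD$
  rot[1] = cAefFcFAbD$B
  rot[2] = AefFcFAbD$Bc
  rot[3] = efFcFAbD$BcA
  rot[4] = fFcFAbD$BcAe
  rot[5] = FcFAbD$BcAef
  rot[6] = cFAbD$BcAefF
  rot[7] = FAbD$BcAefFc
  rot[8] = AbD$BcAefFcF
  rot[9] = bD$BcAefFcFA
  rot[10] = D$BcAefFcFAb
  rot[11] = $BcAefFcFAbD
Sorted (with $ < everything):
  sorted[0] = $BcAefFcFAbD
  sorted[1] = AbD$BcAefFcF
  sorted[2] = AefFcFAbD$Bc
  sorted[3] = BcAefFcFAbD$
  sorted[4] = D$BcAefFcFAb
  sorted[5] = FAbD$BcAefFc
  sorted[6] = FcFAbD$BcAef
  sorted[7] = bD$BcAefFcFA
  sorted[8] = cAefFcFAbD$B
  sorted[9] = cFAbD$BcAefF
  sorted[10] = efFcFAbD$BcA
  sorted[11] = fFcFAbD$BcAe
sorted[1] = AbD$BcAefFcF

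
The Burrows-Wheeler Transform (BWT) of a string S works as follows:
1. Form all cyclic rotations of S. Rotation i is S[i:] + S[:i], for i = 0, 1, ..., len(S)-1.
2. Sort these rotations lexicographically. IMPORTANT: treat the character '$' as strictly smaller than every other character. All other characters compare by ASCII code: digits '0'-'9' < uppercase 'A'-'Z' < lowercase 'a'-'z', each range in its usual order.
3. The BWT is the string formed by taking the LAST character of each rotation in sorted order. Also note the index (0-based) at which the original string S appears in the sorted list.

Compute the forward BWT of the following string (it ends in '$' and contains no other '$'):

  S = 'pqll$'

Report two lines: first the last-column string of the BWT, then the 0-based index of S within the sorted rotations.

All 5 rotations (rotation i = S[i:]+S[:i]):
  rot[0] = pqll$
  rot[1] = qll$p
  rot[2] = ll$pq
  rot[3] = l$pql
  rot[4] = $pqll
Sorted (with $ < everything):
  sorted[0] = $pqll  (last char: 'l')
  sorted[1] = l$pql  (last char: 'l')
  sorted[2] = ll$pq  (last char: 'q')
  sorted[3] = pqll$  (last char: '$')
  sorted[4] = qll$p  (last char: 'p')
Last column: llq$p
Original string S is at sorted index 3

Answer: llq$p
3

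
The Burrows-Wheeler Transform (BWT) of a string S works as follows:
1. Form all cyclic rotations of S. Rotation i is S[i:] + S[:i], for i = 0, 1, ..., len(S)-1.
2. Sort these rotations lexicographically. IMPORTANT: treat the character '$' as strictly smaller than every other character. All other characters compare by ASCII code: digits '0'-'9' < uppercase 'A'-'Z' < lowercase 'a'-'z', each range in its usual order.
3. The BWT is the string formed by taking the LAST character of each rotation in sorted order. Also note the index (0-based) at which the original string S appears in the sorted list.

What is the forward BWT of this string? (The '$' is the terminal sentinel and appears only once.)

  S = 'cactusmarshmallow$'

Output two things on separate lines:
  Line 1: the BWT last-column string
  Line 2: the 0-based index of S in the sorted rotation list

All 18 rotations (rotation i = S[i:]+S[:i]):
  rot[0] = cactusmarshmallow$
  rot[1] = actusmarshmallow$c
  rot[2] = ctusmarshmallow$ca
  rot[3] = tusmarshmallow$cac
  rot[4] = usmarshmallow$cact
  rot[5] = smarshmallow$cactu
  rot[6] = marshmallow$cactus
  rot[7] = arshmallow$cactusm
  rot[8] = rshmallow$cactusma
  rot[9] = shmallow$cactusmar
  rot[10] = hmallow$cactusmars
  rot[11] = mallow$cactusmarsh
  rot[12] = allow$cactusmarshm
  rot[13] = llow$cactusmarshma
  rot[14] = low$cactusmarshmal
  rot[15] = ow$cactusmarshmall
  rot[16] = w$cactusmarshmallo
  rot[17] = $cactusmarshmallow
Sorted (with $ < everything):
  sorted[0] = $cactusmarshmallow  (last char: 'w')
  sorted[1] = actusmarshmallow$c  (last char: 'c')
  sorted[2] = allow$cactusmarshm  (last char: 'm')
  sorted[3] = arshmallow$cactusm  (last char: 'm')
  sorted[4] = cactusmarshmallow$  (last char: '$')
  sorted[5] = ctusmarshmallow$ca  (last char: 'a')
  sorted[6] = hmallow$cactusmars  (last char: 's')
  sorted[7] = llow$cactusmarshma  (last char: 'a')
  sorted[8] = low$cactusmarshmal  (last char: 'l')
  sorted[9] = mallow$cactusmarsh  (last char: 'h')
  sorted[10] = marshmallow$cactus  (last char: 's')
  sorted[11] = ow$cactusmarshmall  (last char: 'l')
  sorted[12] = rshmallow$cactusma  (last char: 'a')
  sorted[13] = shmallow$cactusmar  (last char: 'r')
  sorted[14] = smarshmallow$cactu  (last char: 'u')
  sorted[15] = tusmarshmallow$cac  (last char: 'c')
  sorted[16] = usmarshmallow$cact  (last char: 't')
  sorted[17] = w$cactusmarshmallo  (last char: 'o')
Last column: wcmm$asalhslaructo
Original string S is at sorted index 4

Answer: wcmm$asalhslaructo
4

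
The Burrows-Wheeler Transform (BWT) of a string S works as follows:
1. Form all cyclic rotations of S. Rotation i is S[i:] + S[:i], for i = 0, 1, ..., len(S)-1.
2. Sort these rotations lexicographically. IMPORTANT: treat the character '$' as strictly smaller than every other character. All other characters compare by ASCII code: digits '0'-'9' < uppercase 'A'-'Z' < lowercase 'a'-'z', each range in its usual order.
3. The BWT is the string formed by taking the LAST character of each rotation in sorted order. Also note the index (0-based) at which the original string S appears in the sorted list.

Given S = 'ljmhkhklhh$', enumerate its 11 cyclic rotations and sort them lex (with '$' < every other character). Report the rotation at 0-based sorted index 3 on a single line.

All 11 rotations (rotation i = S[i:]+S[:i]):
  rot[0] = ljmhkhklhh$
  rot[1] = jmhkhklhh$l
  rot[2] = mhkhklhh$lj
  rot[3] = hkhklhh$ljm
  rot[4] = khklhh$ljmh
  rot[5] = hklhh$ljmhk
  rot[6] = klhh$ljmhkh
  rot[7] = lhh$ljmhkhk
  rot[8] = hh$ljmhkhkl
  rot[9] = h$ljmhkhklh
  rot[10] = $ljmhkhklhh
Sorted (with $ < everything):
  sorted[0] = $ljmhkhklhh
  sorted[1] = h$ljmhkhklh
  sorted[2] = hh$ljmhkhkl
  sorted[3] = hkhklhh$ljm
  sorted[4] = hklhh$ljmhk
  sorted[5] = jmhkhklhh$l
  sorted[6] = khklhh$ljmh
  sorted[7] = klhh$ljmhkh
  sorted[8] = lhh$ljmhkhk
  sorted[9] = ljmhkhklhh$
  sorted[10] = mhkhklhh$lj
sorted[3] = hkhklhh$ljm

Answer: hkhklhh$ljm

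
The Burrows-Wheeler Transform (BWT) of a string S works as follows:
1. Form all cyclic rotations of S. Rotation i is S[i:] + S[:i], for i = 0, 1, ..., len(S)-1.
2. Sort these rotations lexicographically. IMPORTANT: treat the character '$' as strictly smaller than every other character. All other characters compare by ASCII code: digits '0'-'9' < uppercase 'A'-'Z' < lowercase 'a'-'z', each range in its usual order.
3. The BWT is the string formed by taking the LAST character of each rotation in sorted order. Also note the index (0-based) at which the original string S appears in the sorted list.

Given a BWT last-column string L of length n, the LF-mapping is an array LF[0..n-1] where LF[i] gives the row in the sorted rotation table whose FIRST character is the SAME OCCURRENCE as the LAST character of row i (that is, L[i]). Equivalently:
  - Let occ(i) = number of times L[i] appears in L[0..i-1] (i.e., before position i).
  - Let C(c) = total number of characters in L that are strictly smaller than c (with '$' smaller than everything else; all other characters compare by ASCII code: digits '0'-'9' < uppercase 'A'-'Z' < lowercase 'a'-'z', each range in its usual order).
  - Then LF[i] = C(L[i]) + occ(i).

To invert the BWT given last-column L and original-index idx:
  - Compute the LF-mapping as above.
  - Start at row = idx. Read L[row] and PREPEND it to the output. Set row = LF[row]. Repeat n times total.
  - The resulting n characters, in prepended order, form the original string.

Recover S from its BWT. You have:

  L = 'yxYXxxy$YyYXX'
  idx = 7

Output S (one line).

LF mapping: 10 7 4 1 8 9 11 0 5 12 6 2 3
Walk LF starting at row 7, prepending L[row]:
  step 1: row=7, L[7]='$', prepend. Next row=LF[7]=0
  step 2: row=0, L[0]='y', prepend. Next row=LF[0]=10
  step 3: row=10, L[10]='Y', prepend. Next row=LF[10]=6
  step 4: row=6, L[6]='y', prepend. Next row=LF[6]=11
  step 5: row=11, L[11]='X', prepend. Next row=LF[11]=2
  step 6: row=2, L[2]='Y', prepend. Next row=LF[2]=4
  step 7: row=4, L[4]='x', prepend. Next row=LF[4]=8
  step 8: row=8, L[8]='Y', prepend. Next row=LF[8]=5
  step 9: row=5, L[5]='x', prepend. Next row=LF[5]=9
  step 10: row=9, L[9]='y', prepend. Next row=LF[9]=12
  step 11: row=12, L[12]='X', prepend. Next row=LF[12]=3
  step 12: row=3, L[3]='X', prepend. Next row=LF[3]=1
  step 13: row=1, L[1]='x', prepend. Next row=LF[1]=7
Reversed output: xXXyxYxYXyYy$

Answer: xXXyxYxYXyYy$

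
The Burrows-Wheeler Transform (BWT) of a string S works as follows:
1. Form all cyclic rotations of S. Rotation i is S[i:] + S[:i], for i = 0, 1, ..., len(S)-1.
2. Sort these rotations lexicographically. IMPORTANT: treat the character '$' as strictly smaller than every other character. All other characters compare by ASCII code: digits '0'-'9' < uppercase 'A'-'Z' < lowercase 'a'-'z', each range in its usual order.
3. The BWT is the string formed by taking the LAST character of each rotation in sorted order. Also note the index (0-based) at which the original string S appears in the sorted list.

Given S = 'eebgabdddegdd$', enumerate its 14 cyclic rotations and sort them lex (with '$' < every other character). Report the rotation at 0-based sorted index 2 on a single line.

All 14 rotations (rotation i = S[i:]+S[:i]):
  rot[0] = eebgabdddegdd$
  rot[1] = ebgabdddegdd$e
  rot[2] = bgabdddegdd$ee
  rot[3] = gabdddegdd$eeb
  rot[4] = abdddegdd$eebg
  rot[5] = bdddegdd$eebga
  rot[6] = dddegdd$eebgab
  rot[7] = ddegdd$eebgabd
  rot[8] = degdd$eebgabdd
  rot[9] = egdd$eebgabddd
  rot[10] = gdd$eebgabddde
  rot[11] = dd$eebgabdddeg
  rot[12] = d$eebgabdddegd
  rot[13] = $eebgabdddegdd
Sorted (with $ < everything):
  sorted[0] = $eebgabdddegdd
  sorted[1] = abdddegdd$eebg
  sorted[2] = bdddegdd$eebga
  sorted[3] = bgabdddegdd$ee
  sorted[4] = d$eebgabdddegd
  sorted[5] = dd$eebgabdddeg
  sorted[6] = dddegdd$eebgab
  sorted[7] = ddegdd$eebgabd
  sorted[8] = degdd$eebgabdd
  sorted[9] = ebgabdddegdd$e
  sorted[10] = eebgabdddegdd$
  sorted[11] = egdd$eebgabddd
  sorted[12] = gabdddegdd$eeb
  sorted[13] = gdd$eebgabddde
sorted[2] = bdddegdd$eebga

Answer: bdddegdd$eebga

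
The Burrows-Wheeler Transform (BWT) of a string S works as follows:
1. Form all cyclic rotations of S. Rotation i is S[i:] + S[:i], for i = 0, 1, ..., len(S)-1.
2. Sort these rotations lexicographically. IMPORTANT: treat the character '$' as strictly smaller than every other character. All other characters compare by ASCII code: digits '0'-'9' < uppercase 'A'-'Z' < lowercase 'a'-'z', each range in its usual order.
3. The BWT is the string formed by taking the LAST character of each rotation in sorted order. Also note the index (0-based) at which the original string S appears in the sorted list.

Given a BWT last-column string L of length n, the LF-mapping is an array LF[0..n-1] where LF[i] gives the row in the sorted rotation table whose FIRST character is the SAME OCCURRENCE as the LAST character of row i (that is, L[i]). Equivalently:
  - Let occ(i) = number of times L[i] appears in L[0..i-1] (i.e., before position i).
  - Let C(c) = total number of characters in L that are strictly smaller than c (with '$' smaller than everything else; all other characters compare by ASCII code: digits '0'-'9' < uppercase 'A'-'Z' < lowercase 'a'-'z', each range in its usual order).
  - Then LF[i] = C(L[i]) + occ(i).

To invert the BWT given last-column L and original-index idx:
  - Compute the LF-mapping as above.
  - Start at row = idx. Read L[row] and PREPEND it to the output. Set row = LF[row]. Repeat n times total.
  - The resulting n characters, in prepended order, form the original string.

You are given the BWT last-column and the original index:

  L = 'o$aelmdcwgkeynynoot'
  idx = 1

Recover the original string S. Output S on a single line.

LF mapping: 12 0 1 4 8 9 3 2 16 6 7 5 17 10 18 11 13 14 15
Walk LF starting at row 1, prepending L[row]:
  step 1: row=1, L[1]='$', prepend. Next row=LF[1]=0
  step 2: row=0, L[0]='o', prepend. Next row=LF[0]=12
  step 3: row=12, L[12]='y', prepend. Next row=LF[12]=17
  step 4: row=17, L[17]='o', prepend. Next row=LF[17]=14
  step 5: row=14, L[14]='y', prepend. Next row=LF[14]=18
  step 6: row=18, L[18]='t', prepend. Next row=LF[18]=15
  step 7: row=15, L[15]='n', prepend. Next row=LF[15]=11
  step 8: row=11, L[11]='e', prepend. Next row=LF[11]=5
  step 9: row=5, L[5]='m', prepend. Next row=LF[5]=9
  step 10: row=9, L[9]='g', prepend. Next row=LF[9]=6
  step 11: row=6, L[6]='d', prepend. Next row=LF[6]=3
  step 12: row=3, L[3]='e', prepend. Next row=LF[3]=4
  step 13: row=4, L[4]='l', prepend. Next row=LF[4]=8
  step 14: row=8, L[8]='w', prepend. Next row=LF[8]=16
  step 15: row=16, L[16]='o', prepend. Next row=LF[16]=13
  step 16: row=13, L[13]='n', prepend. Next row=LF[13]=10
  step 17: row=10, L[10]='k', prepend. Next row=LF[10]=7
  step 18: row=7, L[7]='c', prepend. Next row=LF[7]=2
  step 19: row=2, L[2]='a', prepend. Next row=LF[2]=1
Reversed output: acknowledgmentyoyo$

Answer: acknowledgmentyoyo$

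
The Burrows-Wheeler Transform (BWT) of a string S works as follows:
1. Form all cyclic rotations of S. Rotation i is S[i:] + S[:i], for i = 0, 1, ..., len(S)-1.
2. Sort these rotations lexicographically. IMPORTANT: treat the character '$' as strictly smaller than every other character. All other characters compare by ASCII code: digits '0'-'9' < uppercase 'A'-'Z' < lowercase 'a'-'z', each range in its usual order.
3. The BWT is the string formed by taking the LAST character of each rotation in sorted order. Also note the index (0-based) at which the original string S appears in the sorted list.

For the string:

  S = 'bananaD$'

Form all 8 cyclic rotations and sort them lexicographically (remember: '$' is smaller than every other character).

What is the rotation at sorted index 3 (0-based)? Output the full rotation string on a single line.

Answer: anaD$ban

Derivation:
All 8 rotations (rotation i = S[i:]+S[:i]):
  rot[0] = bananaD$
  rot[1] = ananaD$b
  rot[2] = nanaD$ba
  rot[3] = anaD$ban
  rot[4] = naD$bana
  rot[5] = aD$banan
  rot[6] = D$banana
  rot[7] = $bananaD
Sorted (with $ < everything):
  sorted[0] = $bananaD
  sorted[1] = D$banana
  sorted[2] = aD$banan
  sorted[3] = anaD$ban
  sorted[4] = ananaD$b
  sorted[5] = bananaD$
  sorted[6] = naD$bana
  sorted[7] = nanaD$ba
sorted[3] = anaD$ban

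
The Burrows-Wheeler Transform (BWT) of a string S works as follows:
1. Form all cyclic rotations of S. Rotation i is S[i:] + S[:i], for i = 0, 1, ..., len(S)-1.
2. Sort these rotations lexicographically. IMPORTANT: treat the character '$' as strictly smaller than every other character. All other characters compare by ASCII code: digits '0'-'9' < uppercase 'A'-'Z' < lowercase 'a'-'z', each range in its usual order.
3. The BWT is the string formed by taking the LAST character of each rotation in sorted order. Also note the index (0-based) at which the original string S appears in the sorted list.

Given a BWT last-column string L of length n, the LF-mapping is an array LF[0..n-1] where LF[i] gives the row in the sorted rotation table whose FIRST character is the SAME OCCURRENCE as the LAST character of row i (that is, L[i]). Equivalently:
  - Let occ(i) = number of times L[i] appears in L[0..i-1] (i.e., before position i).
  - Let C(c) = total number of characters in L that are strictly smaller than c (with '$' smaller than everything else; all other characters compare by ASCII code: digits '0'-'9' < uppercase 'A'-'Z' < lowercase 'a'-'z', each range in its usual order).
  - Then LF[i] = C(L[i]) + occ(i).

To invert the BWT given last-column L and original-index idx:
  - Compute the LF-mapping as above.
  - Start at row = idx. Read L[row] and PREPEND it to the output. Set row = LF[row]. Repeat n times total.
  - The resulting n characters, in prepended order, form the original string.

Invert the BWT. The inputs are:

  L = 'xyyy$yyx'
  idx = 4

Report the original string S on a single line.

Answer: yxyyyyx$

Derivation:
LF mapping: 1 3 4 5 0 6 7 2
Walk LF starting at row 4, prepending L[row]:
  step 1: row=4, L[4]='$', prepend. Next row=LF[4]=0
  step 2: row=0, L[0]='x', prepend. Next row=LF[0]=1
  step 3: row=1, L[1]='y', prepend. Next row=LF[1]=3
  step 4: row=3, L[3]='y', prepend. Next row=LF[3]=5
  step 5: row=5, L[5]='y', prepend. Next row=LF[5]=6
  step 6: row=6, L[6]='y', prepend. Next row=LF[6]=7
  step 7: row=7, L[7]='x', prepend. Next row=LF[7]=2
  step 8: row=2, L[2]='y', prepend. Next row=LF[2]=4
Reversed output: yxyyyyx$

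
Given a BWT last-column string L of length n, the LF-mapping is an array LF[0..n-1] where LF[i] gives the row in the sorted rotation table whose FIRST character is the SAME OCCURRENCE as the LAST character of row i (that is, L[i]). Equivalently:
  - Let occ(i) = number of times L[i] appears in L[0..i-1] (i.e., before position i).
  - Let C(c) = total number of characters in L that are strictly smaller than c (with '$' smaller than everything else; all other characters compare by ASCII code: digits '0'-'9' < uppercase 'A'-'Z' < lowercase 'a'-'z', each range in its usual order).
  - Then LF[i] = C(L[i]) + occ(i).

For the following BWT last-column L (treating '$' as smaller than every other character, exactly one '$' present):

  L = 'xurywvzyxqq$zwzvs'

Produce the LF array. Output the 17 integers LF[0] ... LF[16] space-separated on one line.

Answer: 10 5 3 12 8 6 14 13 11 1 2 0 15 9 16 7 4

Derivation:
Char counts: '$':1, 'q':2, 'r':1, 's':1, 'u':1, 'v':2, 'w':2, 'x':2, 'y':2, 'z':3
C (first-col start): C('$')=0, C('q')=1, C('r')=3, C('s')=4, C('u')=5, C('v')=6, C('w')=8, C('x')=10, C('y')=12, C('z')=14
L[0]='x': occ=0, LF[0]=C('x')+0=10+0=10
L[1]='u': occ=0, LF[1]=C('u')+0=5+0=5
L[2]='r': occ=0, LF[2]=C('r')+0=3+0=3
L[3]='y': occ=0, LF[3]=C('y')+0=12+0=12
L[4]='w': occ=0, LF[4]=C('w')+0=8+0=8
L[5]='v': occ=0, LF[5]=C('v')+0=6+0=6
L[6]='z': occ=0, LF[6]=C('z')+0=14+0=14
L[7]='y': occ=1, LF[7]=C('y')+1=12+1=13
L[8]='x': occ=1, LF[8]=C('x')+1=10+1=11
L[9]='q': occ=0, LF[9]=C('q')+0=1+0=1
L[10]='q': occ=1, LF[10]=C('q')+1=1+1=2
L[11]='$': occ=0, LF[11]=C('$')+0=0+0=0
L[12]='z': occ=1, LF[12]=C('z')+1=14+1=15
L[13]='w': occ=1, LF[13]=C('w')+1=8+1=9
L[14]='z': occ=2, LF[14]=C('z')+2=14+2=16
L[15]='v': occ=1, LF[15]=C('v')+1=6+1=7
L[16]='s': occ=0, LF[16]=C('s')+0=4+0=4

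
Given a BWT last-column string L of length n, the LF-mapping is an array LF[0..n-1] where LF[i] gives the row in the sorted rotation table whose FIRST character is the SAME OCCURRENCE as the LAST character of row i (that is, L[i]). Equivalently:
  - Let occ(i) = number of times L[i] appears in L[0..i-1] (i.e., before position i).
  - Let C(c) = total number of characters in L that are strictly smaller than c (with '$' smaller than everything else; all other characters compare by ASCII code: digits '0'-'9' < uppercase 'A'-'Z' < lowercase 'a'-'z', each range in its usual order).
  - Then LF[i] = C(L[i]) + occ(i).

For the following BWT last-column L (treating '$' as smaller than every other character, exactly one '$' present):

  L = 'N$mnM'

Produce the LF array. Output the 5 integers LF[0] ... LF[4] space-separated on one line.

Char counts: '$':1, 'M':1, 'N':1, 'm':1, 'n':1
C (first-col start): C('$')=0, C('M')=1, C('N')=2, C('m')=3, C('n')=4
L[0]='N': occ=0, LF[0]=C('N')+0=2+0=2
L[1]='$': occ=0, LF[1]=C('$')+0=0+0=0
L[2]='m': occ=0, LF[2]=C('m')+0=3+0=3
L[3]='n': occ=0, LF[3]=C('n')+0=4+0=4
L[4]='M': occ=0, LF[4]=C('M')+0=1+0=1

Answer: 2 0 3 4 1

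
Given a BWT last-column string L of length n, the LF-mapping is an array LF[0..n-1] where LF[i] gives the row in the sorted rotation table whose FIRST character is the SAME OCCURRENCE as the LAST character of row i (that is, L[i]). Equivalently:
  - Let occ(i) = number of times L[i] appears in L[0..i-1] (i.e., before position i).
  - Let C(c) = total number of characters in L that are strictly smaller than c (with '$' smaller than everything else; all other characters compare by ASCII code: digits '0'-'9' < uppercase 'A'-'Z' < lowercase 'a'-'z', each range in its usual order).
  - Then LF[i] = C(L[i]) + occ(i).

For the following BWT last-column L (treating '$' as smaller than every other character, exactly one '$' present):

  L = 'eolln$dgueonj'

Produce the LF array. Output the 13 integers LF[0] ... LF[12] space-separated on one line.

Char counts: '$':1, 'd':1, 'e':2, 'g':1, 'j':1, 'l':2, 'n':2, 'o':2, 'u':1
C (first-col start): C('$')=0, C('d')=1, C('e')=2, C('g')=4, C('j')=5, C('l')=6, C('n')=8, C('o')=10, C('u')=12
L[0]='e': occ=0, LF[0]=C('e')+0=2+0=2
L[1]='o': occ=0, LF[1]=C('o')+0=10+0=10
L[2]='l': occ=0, LF[2]=C('l')+0=6+0=6
L[3]='l': occ=1, LF[3]=C('l')+1=6+1=7
L[4]='n': occ=0, LF[4]=C('n')+0=8+0=8
L[5]='$': occ=0, LF[5]=C('$')+0=0+0=0
L[6]='d': occ=0, LF[6]=C('d')+0=1+0=1
L[7]='g': occ=0, LF[7]=C('g')+0=4+0=4
L[8]='u': occ=0, LF[8]=C('u')+0=12+0=12
L[9]='e': occ=1, LF[9]=C('e')+1=2+1=3
L[10]='o': occ=1, LF[10]=C('o')+1=10+1=11
L[11]='n': occ=1, LF[11]=C('n')+1=8+1=9
L[12]='j': occ=0, LF[12]=C('j')+0=5+0=5

Answer: 2 10 6 7 8 0 1 4 12 3 11 9 5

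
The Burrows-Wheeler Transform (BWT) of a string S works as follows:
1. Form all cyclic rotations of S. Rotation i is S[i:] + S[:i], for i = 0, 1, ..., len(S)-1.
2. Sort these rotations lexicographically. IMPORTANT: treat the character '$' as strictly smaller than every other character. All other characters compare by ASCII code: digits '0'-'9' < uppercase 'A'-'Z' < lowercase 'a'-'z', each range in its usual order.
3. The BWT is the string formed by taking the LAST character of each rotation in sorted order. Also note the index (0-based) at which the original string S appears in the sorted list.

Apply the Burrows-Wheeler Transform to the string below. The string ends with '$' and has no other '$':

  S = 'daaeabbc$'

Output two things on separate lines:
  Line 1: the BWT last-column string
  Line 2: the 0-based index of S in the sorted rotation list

All 9 rotations (rotation i = S[i:]+S[:i]):
  rot[0] = daaeabbc$
  rot[1] = aaeabbc$d
  rot[2] = aeabbc$da
  rot[3] = eabbc$daa
  rot[4] = abbc$daae
  rot[5] = bbc$daaea
  rot[6] = bc$daaeab
  rot[7] = c$daaeabb
  rot[8] = $daaeabbc
Sorted (with $ < everything):
  sorted[0] = $daaeabbc  (last char: 'c')
  sorted[1] = aaeabbc$d  (last char: 'd')
  sorted[2] = abbc$daae  (last char: 'e')
  sorted[3] = aeabbc$da  (last char: 'a')
  sorted[4] = bbc$daaea  (last char: 'a')
  sorted[5] = bc$daaeab  (last char: 'b')
  sorted[6] = c$daaeabb  (last char: 'b')
  sorted[7] = daaeabbc$  (last char: '$')
  sorted[8] = eabbc$daa  (last char: 'a')
Last column: cdeaabb$a
Original string S is at sorted index 7

Answer: cdeaabb$a
7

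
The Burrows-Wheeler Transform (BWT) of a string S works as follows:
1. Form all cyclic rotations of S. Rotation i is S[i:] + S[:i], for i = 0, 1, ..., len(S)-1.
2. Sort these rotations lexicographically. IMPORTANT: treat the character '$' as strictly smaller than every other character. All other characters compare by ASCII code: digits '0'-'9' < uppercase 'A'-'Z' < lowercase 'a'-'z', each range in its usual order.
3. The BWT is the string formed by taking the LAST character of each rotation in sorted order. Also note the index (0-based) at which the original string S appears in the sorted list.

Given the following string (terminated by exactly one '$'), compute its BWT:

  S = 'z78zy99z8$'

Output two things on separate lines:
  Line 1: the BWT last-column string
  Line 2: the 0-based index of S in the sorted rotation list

Answer: 8zz7y9z$98
7

Derivation:
All 10 rotations (rotation i = S[i:]+S[:i]):
  rot[0] = z78zy99z8$
  rot[1] = 78zy99z8$z
  rot[2] = 8zy99z8$z7
  rot[3] = zy99z8$z78
  rot[4] = y99z8$z78z
  rot[5] = 99z8$z78zy
  rot[6] = 9z8$z78zy9
  rot[7] = z8$z78zy99
  rot[8] = 8$z78zy99z
  rot[9] = $z78zy99z8
Sorted (with $ < everything):
  sorted[0] = $z78zy99z8  (last char: '8')
  sorted[1] = 78zy99z8$z  (last char: 'z')
  sorted[2] = 8$z78zy99z  (last char: 'z')
  sorted[3] = 8zy99z8$z7  (last char: '7')
  sorted[4] = 99z8$z78zy  (last char: 'y')
  sorted[5] = 9z8$z78zy9  (last char: '9')
  sorted[6] = y99z8$z78z  (last char: 'z')
  sorted[7] = z78zy99z8$  (last char: '$')
  sorted[8] = z8$z78zy99  (last char: '9')
  sorted[9] = zy99z8$z78  (last char: '8')
Last column: 8zz7y9z$98
Original string S is at sorted index 7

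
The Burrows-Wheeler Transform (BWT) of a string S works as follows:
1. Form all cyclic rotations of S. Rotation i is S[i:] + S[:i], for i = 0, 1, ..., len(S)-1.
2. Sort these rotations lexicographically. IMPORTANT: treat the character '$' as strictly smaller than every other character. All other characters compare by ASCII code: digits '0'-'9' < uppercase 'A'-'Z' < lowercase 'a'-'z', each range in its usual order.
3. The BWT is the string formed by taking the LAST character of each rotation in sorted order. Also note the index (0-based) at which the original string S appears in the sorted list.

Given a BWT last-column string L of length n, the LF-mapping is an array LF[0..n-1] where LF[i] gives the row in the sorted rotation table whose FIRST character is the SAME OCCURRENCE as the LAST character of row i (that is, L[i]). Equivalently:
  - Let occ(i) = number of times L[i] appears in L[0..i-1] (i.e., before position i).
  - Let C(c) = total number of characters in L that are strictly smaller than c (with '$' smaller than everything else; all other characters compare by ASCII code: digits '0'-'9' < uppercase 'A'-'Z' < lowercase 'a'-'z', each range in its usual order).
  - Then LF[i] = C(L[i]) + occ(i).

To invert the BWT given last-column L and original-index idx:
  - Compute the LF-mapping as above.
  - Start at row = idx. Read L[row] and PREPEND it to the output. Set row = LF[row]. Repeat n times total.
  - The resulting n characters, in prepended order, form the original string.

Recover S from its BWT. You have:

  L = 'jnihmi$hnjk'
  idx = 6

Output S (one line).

LF mapping: 5 9 3 1 8 4 0 2 10 6 7
Walk LF starting at row 6, prepending L[row]:
  step 1: row=6, L[6]='$', prepend. Next row=LF[6]=0
  step 2: row=0, L[0]='j', prepend. Next row=LF[0]=5
  step 3: row=5, L[5]='i', prepend. Next row=LF[5]=4
  step 4: row=4, L[4]='m', prepend. Next row=LF[4]=8
  step 5: row=8, L[8]='n', prepend. Next row=LF[8]=10
  step 6: row=10, L[10]='k', prepend. Next row=LF[10]=7
  step 7: row=7, L[7]='h', prepend. Next row=LF[7]=2
  step 8: row=2, L[2]='i', prepend. Next row=LF[2]=3
  step 9: row=3, L[3]='h', prepend. Next row=LF[3]=1
  step 10: row=1, L[1]='n', prepend. Next row=LF[1]=9
  step 11: row=9, L[9]='j', prepend. Next row=LF[9]=6
Reversed output: jnhihknmij$

Answer: jnhihknmij$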